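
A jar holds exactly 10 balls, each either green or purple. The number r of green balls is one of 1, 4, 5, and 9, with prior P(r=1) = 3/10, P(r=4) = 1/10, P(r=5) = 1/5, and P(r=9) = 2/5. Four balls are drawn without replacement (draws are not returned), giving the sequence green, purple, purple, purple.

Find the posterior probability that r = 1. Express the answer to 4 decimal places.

0.5833

Compute the likelihood of the observed sequence for each case: P(data | r = 1) = (1/10)(9/9)(8/8)(7/7) = 1/10; P(data | r = 4) = (4/10)(6/9)(5/8)(4/7) = 2/21; P(data | r = 5) = (5/10)(5/9)(4/8)(3/7) = 5/84; P(data | r = 9) = (9/10)(1/9)(0/8) = 0.
Multiplying each by its prior: 3/10 · 1/10 = 3/100, 1/10 · 2/21 = 1/105, 1/5 · 5/84 = 1/84, 2/5 · 0 = 0; with total 9/175.
So P(r = 1 | data) = (3/100) / (9/175) = 7/12.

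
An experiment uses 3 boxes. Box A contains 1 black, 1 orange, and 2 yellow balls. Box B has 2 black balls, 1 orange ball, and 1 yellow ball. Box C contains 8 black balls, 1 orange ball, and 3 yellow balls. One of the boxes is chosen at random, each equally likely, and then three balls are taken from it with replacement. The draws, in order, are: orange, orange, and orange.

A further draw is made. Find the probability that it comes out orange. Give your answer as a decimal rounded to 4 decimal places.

For each hypothesis, P(data | H) works out to: P(data | box A) = (1/4)(1/4)(1/4) = 0.015625; P(data | box B) = (1/4)(1/4)(1/4) = 0.015625; P(data | box C) = (1/12)(1/12)(1/12) = 0.0005787.
Weighting by the prior gives 1/3 · 0.015625 = 0.0052083, 1/3 · 0.015625 = 0.0052083, 1/3 · 0.0005787 = 0.0001929; summing to 0.01061.
Normalising, the posterior is P(box A | data) = 0.49091, P(box B | data) = 0.49091, P(box C | data) = 0.018182.
Averaging over the posterior, P(orange next | data) = (1/4)(0.49091) + (1/4)(0.49091) + (1/12)(0.018182) = 0.24697.

0.2470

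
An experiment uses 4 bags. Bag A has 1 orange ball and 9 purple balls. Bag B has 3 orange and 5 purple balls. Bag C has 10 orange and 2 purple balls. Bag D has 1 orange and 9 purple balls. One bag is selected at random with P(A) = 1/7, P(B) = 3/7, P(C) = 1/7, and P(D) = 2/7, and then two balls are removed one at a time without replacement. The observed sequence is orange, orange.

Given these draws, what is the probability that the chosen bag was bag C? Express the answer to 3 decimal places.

The likelihood of the observed sequence under each hypothesis: P(data | bag A) = (1/10)(0/9) = 0; P(data | bag B) = (3/8)(2/7) = 0.10714; P(data | bag C) = (10/12)(9/11) = 0.68182; P(data | bag D) = (1/10)(0/9) = 0.
Weighting by the prior gives 1/7 · 0 = 0, 3/7 · 0.10714 = 0.045918, 1/7 · 0.68182 = 0.097403, 2/7 · 0 = 0; with total 0.14332.
Hence P(bag C | data) = (0.097403) / (0.14332) = 0.67961.

0.680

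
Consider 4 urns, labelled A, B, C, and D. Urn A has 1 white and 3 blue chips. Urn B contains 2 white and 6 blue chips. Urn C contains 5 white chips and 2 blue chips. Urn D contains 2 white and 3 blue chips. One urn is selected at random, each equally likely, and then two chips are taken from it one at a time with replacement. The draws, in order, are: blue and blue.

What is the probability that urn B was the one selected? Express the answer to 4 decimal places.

0.3591

Under each hypothesis, the probability of the observed sequence is: P(data | urn A) = (3/4)(3/4) = 0.5625; P(data | urn B) = (6/8)(6/8) = 0.5625; P(data | urn C) = (2/7)(2/7) = 0.081633; P(data | urn D) = (3/5)(3/5) = 0.36.
Multiplying each by its prior: 1/4 · 0.5625 = 0.14062, 1/4 · 0.5625 = 0.14062, 1/4 · 0.081633 = 0.020408, 1/4 · 0.36 = 0.09; these sum to 0.39166.
So P(urn B | data) = (0.14062) / (0.39166) = 0.35905.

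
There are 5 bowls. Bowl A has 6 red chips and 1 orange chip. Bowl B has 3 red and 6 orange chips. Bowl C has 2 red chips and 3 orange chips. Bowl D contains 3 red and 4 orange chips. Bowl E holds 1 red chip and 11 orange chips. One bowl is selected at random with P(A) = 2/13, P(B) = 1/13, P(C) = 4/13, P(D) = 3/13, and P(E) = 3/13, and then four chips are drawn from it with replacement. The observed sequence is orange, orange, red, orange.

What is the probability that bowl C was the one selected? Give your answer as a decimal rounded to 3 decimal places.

The likelihood of the observed sequence under each hypothesis: P(data | bowl A) = (1/7)(1/7)(6/7)(1/7) = 0.002499; P(data | bowl B) = (6/9)(6/9)(3/9)(6/9) = 0.098765; P(data | bowl C) = (3/5)(3/5)(2/5)(3/5) = 0.0864; P(data | bowl D) = (4/7)(4/7)(3/7)(4/7) = 0.079967; P(data | bowl E) = (11/12)(11/12)(1/12)(11/12) = 0.064188.
Multiplying each by its prior: 2/13 · 0.002499 = 0.00038446, 1/13 · 0.098765 = 0.0075973, 4/13 · 0.0864 = 0.026585, 3/13 · 0.079967 = 0.018454, 3/13 · 0.064188 = 0.014813; with total 0.067833.
So P(bowl C | data) = (0.026585) / (0.067833) = 0.39191.

0.392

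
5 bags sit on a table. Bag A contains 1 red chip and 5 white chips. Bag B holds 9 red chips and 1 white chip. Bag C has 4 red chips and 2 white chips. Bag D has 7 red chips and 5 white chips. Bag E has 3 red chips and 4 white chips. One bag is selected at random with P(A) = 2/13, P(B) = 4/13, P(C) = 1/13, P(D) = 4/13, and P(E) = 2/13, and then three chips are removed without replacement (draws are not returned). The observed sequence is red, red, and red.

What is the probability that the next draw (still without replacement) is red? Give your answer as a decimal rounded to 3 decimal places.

0.744

Compute the likelihood of the observed sequence for each case: P(data | bag A) = (1/6)(0/5) = 0; P(data | bag B) = (9/10)(8/9)(7/8) = 0.7; P(data | bag C) = (4/6)(3/5)(2/4) = 0.2; P(data | bag D) = (7/12)(6/11)(5/10) = 0.15909; P(data | bag E) = (3/7)(2/6)(1/5) = 0.028571.
The prior-weighted likelihoods are 2/13 · 0 = 0, 4/13 · 0.7 = 0.21538, 1/13 · 0.2 = 0.015385, 4/13 · 0.15909 = 0.048951, 2/13 · 0.028571 = 0.0043956; summing to 0.28412.
Dividing through by the total gives posterior P(bag A | data) = 0, P(bag B | data) = 0.75809, P(bag C | data) = 0.054149, P(bag D | data) = 0.17229, P(bag E | data) = 0.015471.
Averaging over the posterior, P(red next | data) = (6/7)(0.75809) + (1/3)(0.054149) + (4/9)(0.17229) + (0)(0.015471) = 0.74441.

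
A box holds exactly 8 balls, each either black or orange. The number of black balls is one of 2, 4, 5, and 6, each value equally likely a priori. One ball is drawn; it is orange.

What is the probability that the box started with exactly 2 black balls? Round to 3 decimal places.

For each hypothesis, P(data | H) works out to: P(data | r = 2) = (6/8) = 3/4; P(data | r = 4) = (4/8) = 1/2; P(data | r = 5) = (3/8) = 3/8; P(data | r = 6) = (2/8) = 1/4.
Multiplying each by its prior: 1/4 · 3/4 = 3/16, 1/4 · 1/2 = 1/8, 1/4 · 3/8 = 3/32, 1/4 · 1/4 = 1/16; these sum to 15/32.
Hence P(r = 2 | data) = (3/16) / (15/32) = 2/5.

0.400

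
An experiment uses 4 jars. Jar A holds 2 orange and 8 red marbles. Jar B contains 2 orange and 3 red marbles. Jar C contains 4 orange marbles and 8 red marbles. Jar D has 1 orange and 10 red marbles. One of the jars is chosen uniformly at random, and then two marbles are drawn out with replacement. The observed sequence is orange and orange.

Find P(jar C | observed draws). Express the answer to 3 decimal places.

For each hypothesis, P(data | H) works out to: P(data | jar A) = (2/10)(2/10) = 0.04; P(data | jar B) = (2/5)(2/5) = 0.16; P(data | jar C) = (4/12)(4/12) = 0.11111; P(data | jar D) = (1/11)(1/11) = 0.0082645.
Multiplying each by its prior: 1/4 · 0.04 = 0.01, 1/4 · 0.16 = 0.04, 1/4 · 0.11111 = 0.027778, 1/4 · 0.0082645 = 0.0020661; these sum to 0.079844.
Therefore the posterior P(jar C | data) = (0.027778) / (0.079844) = 0.3479.

0.348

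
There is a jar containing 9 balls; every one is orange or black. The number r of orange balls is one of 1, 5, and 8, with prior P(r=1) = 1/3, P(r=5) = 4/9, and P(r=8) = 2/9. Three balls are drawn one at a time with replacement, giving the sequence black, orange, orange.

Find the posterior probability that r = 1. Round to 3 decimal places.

For each hypothesis, P(data | H) works out to: P(data | r = 1) = (8/9)(1/9)(1/9) = 0.010974; P(data | r = 5) = (4/9)(5/9)(5/9) = 0.13717; P(data | r = 8) = (1/9)(8/9)(8/9) = 0.087791.
The prior-weighted likelihoods are 1/3 · 0.010974 = 0.003658, 4/9 · 0.13717 = 0.060966, 2/9 · 0.087791 = 0.019509; these sum to 0.084134.
By Bayes' rule, P(r = 1 | data) = (0.003658) / (0.084134) = 0.043478.

0.043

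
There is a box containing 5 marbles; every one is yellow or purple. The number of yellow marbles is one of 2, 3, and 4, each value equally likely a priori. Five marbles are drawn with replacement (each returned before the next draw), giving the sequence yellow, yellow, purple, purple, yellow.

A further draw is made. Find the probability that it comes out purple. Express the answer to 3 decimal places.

For each hypothesis, P(data | H) works out to: P(data | r = 2) = (2/5)(2/5)(3/5)(3/5)(2/5) = 0.02304; P(data | r = 3) = (3/5)(3/5)(2/5)(2/5)(3/5) = 0.03456; P(data | r = 4) = (4/5)(4/5)(1/5)(1/5)(4/5) = 0.02048.
Weighting by the prior gives 1/3 · 0.02304 = 0.00768, 1/3 · 0.03456 = 0.01152, 1/3 · 0.02048 = 0.0068267; with total 0.026027.
Dividing through by the total gives posterior P(r = 2 | data) = 0.29508, P(r = 3 | data) = 0.44262, P(r = 4 | data) = 0.2623.
The predictive probability is P(purple next | data) = (3/5)(0.29508) + (2/5)(0.44262) + (1/5)(0.2623) = 0.40656.

0.407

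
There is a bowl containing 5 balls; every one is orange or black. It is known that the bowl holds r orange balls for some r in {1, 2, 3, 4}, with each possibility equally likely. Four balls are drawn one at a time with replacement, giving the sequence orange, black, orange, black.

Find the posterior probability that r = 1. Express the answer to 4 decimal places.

The likelihood of the observed sequence under each hypothesis: P(data | r = 1) = (1/5)(4/5)(1/5)(4/5) = 16/625; P(data | r = 2) = (2/5)(3/5)(2/5)(3/5) = 36/625; P(data | r = 3) = (3/5)(2/5)(3/5)(2/5) = 36/625; P(data | r = 4) = (4/5)(1/5)(4/5)(1/5) = 16/625.
The prior-weighted likelihoods are 1/4 · 16/625 = 4/625, 1/4 · 36/625 = 9/625, 1/4 · 36/625 = 9/625, 1/4 · 16/625 = 4/625; these sum to 26/625.
So P(r = 1 | data) = (4/625) / (26/625) = 2/13.

0.1538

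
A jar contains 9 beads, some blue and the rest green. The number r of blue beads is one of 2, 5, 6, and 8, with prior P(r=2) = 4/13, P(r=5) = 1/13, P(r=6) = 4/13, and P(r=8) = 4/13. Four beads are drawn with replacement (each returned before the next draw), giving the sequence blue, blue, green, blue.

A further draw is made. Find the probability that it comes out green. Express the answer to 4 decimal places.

The likelihood of the observed sequence under each hypothesis: P(data | r = 2) = (2/9)(2/9)(7/9)(2/9) = 0.0085353; P(data | r = 5) = (5/9)(5/9)(4/9)(5/9) = 0.076208; P(data | r = 6) = (6/9)(6/9)(3/9)(6/9) = 0.098765; P(data | r = 8) = (8/9)(8/9)(1/9)(8/9) = 0.078037.
Weighting by the prior gives 4/13 · 0.0085353 = 0.0026262, 1/13 · 0.076208 = 0.0058621, 4/13 · 0.098765 = 0.030389, 4/13 · 0.078037 = 0.024011; with total 0.062889.
Normalising, the posterior is P(r = 2 | data) = 0.04176, P(r = 5 | data) = 0.093214, P(r = 6 | data) = 0.48322, P(r = 8 | data) = 0.3818.
Averaging over the posterior, P(green next | data) = (7/9)(0.04176) + (4/9)(0.093214) + (1/3)(0.48322) + (1/9)(0.3818) = 0.2774.

0.2774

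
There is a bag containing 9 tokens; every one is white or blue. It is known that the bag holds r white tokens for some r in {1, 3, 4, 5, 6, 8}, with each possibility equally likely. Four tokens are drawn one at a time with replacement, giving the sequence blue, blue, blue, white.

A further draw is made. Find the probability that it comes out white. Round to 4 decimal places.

0.3665

Under each hypothesis, the probability of the observed sequence is: P(data | r = 1) = (8/9)(8/9)(8/9)(1/9) = 0.078037; P(data | r = 3) = (6/9)(6/9)(6/9)(3/9) = 0.098765; P(data | r = 4) = (5/9)(5/9)(5/9)(4/9) = 0.076208; P(data | r = 5) = (4/9)(4/9)(4/9)(5/9) = 0.048773; P(data | r = 6) = (3/9)(3/9)(3/9)(6/9) = 0.024691; P(data | r = 8) = (1/9)(1/9)(1/9)(8/9) = 0.0012193.
Weighting by the prior gives 1/6 · 0.078037 = 0.013006, 1/6 · 0.098765 = 0.016461, 1/6 · 0.076208 = 0.012701, 1/6 · 0.048773 = 0.0081288, 1/6 · 0.024691 = 0.0041152, 1/6 · 0.0012193 = 0.00020322; with total 0.054616.
Dividing through by the total gives posterior P(r = 1 | data) = 0.23814, P(r = 3 | data) = 0.3014, P(r = 4 | data) = 0.23256, P(r = 5 | data) = 0.14884, P(r = 6 | data) = 0.075349, P(r = 8 | data) = 0.0037209.
So P(white next | data) = Σ P(white next | H) P(H | data) = (1/9)(0.23814) + (1/3)(0.3014) + (4/9)(0.23256) + (5/9)(0.14884) + (2/3)(0.075349) + (8/9)(0.0037209) = 0.36651.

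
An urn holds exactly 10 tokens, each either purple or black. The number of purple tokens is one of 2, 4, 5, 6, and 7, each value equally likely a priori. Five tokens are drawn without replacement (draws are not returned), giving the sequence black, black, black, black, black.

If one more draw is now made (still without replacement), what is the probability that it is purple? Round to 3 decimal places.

0.448

Compute the likelihood of the observed sequence for each case: P(data | r = 2) = (8/10)(7/9)(6/8)(5/7)(4/6) = 0.22222; P(data | r = 4) = (6/10)(5/9)(4/8)(3/7)(2/6) = 0.02381; P(data | r = 5) = (5/10)(4/9)(3/8)(2/7)(1/6) = 0.0039683; P(data | r = 6) = (4/10)(3/9)(2/8)(1/7)(0/6) = 0; P(data | r = 7) = (3/10)(2/9)(1/8)(0/7) = 0.
Multiplying each by its prior: 1/5 · 0.22222 = 0.044444, 1/5 · 0.02381 = 0.0047619, 1/5 · 0.0039683 = 0.00079365, 1/5 · 0 = 0, 1/5 · 0 = 0; these sum to 0.05.
The posterior is then P(r = 2 | data) = 0.88889, P(r = 4 | data) = 0.095238, P(r = 5 | data) = 0.015873, P(r = 6 | data) = 0, P(r = 7 | data) = 0.
Averaging over the posterior, P(purple next | data) = (2/5)(0.88889) + (4/5)(0.095238) + (1)(0.015873) = 0.44762.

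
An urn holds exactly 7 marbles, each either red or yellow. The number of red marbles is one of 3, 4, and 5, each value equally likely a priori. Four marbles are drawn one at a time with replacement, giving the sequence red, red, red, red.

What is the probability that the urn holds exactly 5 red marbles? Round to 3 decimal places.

0.650

For each hypothesis, P(data | H) works out to: P(data | r = 3) = (3/7)(3/7)(3/7)(3/7) = 0.033736; P(data | r = 4) = (4/7)(4/7)(4/7)(4/7) = 0.10662; P(data | r = 5) = (5/7)(5/7)(5/7)(5/7) = 0.26031.
Weighting by the prior gives 1/3 · 0.033736 = 0.011245, 1/3 · 0.10662 = 0.035541, 1/3 · 0.26031 = 0.086769; with total 0.13356.
Hence P(r = 5 | data) = (0.086769) / (0.13356) = 0.64969.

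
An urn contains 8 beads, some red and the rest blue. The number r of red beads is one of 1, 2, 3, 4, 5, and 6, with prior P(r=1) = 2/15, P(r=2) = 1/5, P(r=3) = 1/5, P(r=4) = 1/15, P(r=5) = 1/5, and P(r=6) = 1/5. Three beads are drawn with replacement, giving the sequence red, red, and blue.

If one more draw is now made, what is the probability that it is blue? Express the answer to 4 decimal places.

0.4421

Compute the likelihood of the observed sequence for each case: P(data | r = 1) = (1/8)(1/8)(7/8) = 0.013672; P(data | r = 2) = (2/8)(2/8)(6/8) = 0.046875; P(data | r = 3) = (3/8)(3/8)(5/8) = 0.087891; P(data | r = 4) = (4/8)(4/8)(4/8) = 0.125; P(data | r = 5) = (5/8)(5/8)(3/8) = 0.14648; P(data | r = 6) = (6/8)(6/8)(2/8) = 0.14062.
The prior-weighted likelihoods are 2/15 · 0.013672 = 0.0018229, 1/5 · 0.046875 = 0.009375, 1/5 · 0.087891 = 0.017578, 1/15 · 0.125 = 0.0083333, 1/5 · 0.14648 = 0.029297, 1/5 · 0.14062 = 0.028125; summing to 0.094531.
The posterior is then P(r = 1 | data) = 0.019284, P(r = 2 | data) = 0.099174, P(r = 3 | data) = 0.18595, P(r = 4 | data) = 0.088154, P(r = 5 | data) = 0.30992, P(r = 6 | data) = 0.29752.
The predictive probability is P(blue next | data) = (7/8)(0.019284) + (3/4)(0.099174) + (5/8)(0.18595) + (1/2)(0.088154) + (3/8)(0.30992) + (1/4)(0.29752) = 0.44215.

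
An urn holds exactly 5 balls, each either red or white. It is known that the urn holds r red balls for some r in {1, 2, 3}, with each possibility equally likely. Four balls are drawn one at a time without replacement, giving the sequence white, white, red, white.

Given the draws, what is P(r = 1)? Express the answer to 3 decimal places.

0.667

For each hypothesis, P(data | H) works out to: P(data | r = 1) = (4/5)(3/4)(1/3)(2/2) = 1/5; P(data | r = 2) = (3/5)(2/4)(2/3)(1/2) = 1/10; P(data | r = 3) = (2/5)(1/4)(3/3)(0/2) = 0.
Weighting by the prior gives 1/3 · 1/5 = 1/15, 1/3 · 1/10 = 1/30, 1/3 · 0 = 0; summing to 1/10.
Hence P(r = 1 | data) = (1/15) / (1/10) = 2/3.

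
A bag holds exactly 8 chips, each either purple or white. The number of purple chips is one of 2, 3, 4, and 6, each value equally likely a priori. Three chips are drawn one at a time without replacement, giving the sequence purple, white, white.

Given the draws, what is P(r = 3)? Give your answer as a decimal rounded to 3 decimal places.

0.333

The likelihood of the observed sequence under each hypothesis: P(data | r = 2) = (2/8)(6/7)(5/6) = 5/28; P(data | r = 3) = (3/8)(5/7)(4/6) = 5/28; P(data | r = 4) = (4/8)(4/7)(3/6) = 1/7; P(data | r = 6) = (6/8)(2/7)(1/6) = 1/28.
Multiplying each by its prior: 1/4 · 5/28 = 5/112, 1/4 · 5/28 = 5/112, 1/4 · 1/7 = 1/28, 1/4 · 1/28 = 1/112; these sum to 15/112.
Therefore the posterior P(r = 3 | data) = (5/112) / (15/112) = 1/3.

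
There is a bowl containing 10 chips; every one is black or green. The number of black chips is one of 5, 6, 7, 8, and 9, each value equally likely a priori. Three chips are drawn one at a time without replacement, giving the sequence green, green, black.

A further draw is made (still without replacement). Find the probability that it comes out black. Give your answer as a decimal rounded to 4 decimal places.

0.6981

For each hypothesis, P(data | H) works out to: P(data | r = 5) = (5/10)(4/9)(5/8) = 5/36; P(data | r = 6) = (4/10)(3/9)(6/8) = 1/10; P(data | r = 7) = (3/10)(2/9)(7/8) = 7/120; P(data | r = 8) = (2/10)(1/9)(8/8) = 1/45; P(data | r = 9) = (1/10)(0/9) = 0.
Weighting by the prior gives 1/5 · 5/36 = 1/36, 1/5 · 1/10 = 1/50, 1/5 · 7/120 = 7/600, 1/5 · 1/45 = 1/225, 1/5 · 0 = 0; these sum to 23/360.
Dividing through by the total gives posterior P(r = 5 | data) = 10/23, P(r = 6 | data) = 36/115, P(r = 7 | data) = 21/115, P(r = 8 | data) = 8/115, P(r = 9 | data) = 0.
So P(black next | data) = Σ P(black next | H) P(H | data) = (4/7)(10/23) + (5/7)(36/115) + (6/7)(21/115) + (1)(8/115) = 562/805.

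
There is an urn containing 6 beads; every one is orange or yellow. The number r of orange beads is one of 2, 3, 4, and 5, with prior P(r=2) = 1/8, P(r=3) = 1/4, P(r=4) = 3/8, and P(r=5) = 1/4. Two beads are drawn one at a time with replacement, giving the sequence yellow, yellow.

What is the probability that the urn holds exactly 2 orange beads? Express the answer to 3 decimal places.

0.333

For each hypothesis, P(data | H) works out to: P(data | r = 2) = (4/6)(4/6) = 4/9; P(data | r = 3) = (3/6)(3/6) = 1/4; P(data | r = 4) = (2/6)(2/6) = 1/9; P(data | r = 5) = (1/6)(1/6) = 1/36.
Multiplying each by its prior: 1/8 · 4/9 = 1/18, 1/4 · 1/4 = 1/16, 3/8 · 1/9 = 1/24, 1/4 · 1/36 = 1/144; with total 1/6.
By Bayes' rule, P(r = 2 | data) = (1/18) / (1/6) = 1/3.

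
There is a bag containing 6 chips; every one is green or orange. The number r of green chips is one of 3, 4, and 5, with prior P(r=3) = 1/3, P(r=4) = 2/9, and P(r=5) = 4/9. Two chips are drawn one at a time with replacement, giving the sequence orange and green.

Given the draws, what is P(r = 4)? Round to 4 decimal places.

The likelihood of the observed sequence under each hypothesis: P(data | r = 3) = (3/6)(3/6) = 1/4; P(data | r = 4) = (2/6)(4/6) = 2/9; P(data | r = 5) = (1/6)(5/6) = 5/36.
Multiplying each by its prior: 1/3 · 1/4 = 1/12, 2/9 · 2/9 = 4/81, 4/9 · 5/36 = 5/81; with total 7/36.
Therefore the posterior P(r = 4 | data) = (4/81) / (7/36) = 16/63.

0.2540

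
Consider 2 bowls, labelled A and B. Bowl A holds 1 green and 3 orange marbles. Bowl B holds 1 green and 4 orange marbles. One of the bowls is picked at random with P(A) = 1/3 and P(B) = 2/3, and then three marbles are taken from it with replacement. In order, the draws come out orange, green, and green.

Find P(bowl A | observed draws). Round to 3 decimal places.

Compute the likelihood of the observed sequence for each case: P(data | bowl A) = (3/4)(1/4)(1/4) = 0.046875; P(data | bowl B) = (4/5)(1/5)(1/5) = 0.032.
The prior-weighted likelihoods are 1/3 · 0.046875 = 0.015625, 2/3 · 0.032 = 0.021333; with total 0.036958.
Hence P(bowl A | data) = (0.015625) / (0.036958) = 0.42277.

0.423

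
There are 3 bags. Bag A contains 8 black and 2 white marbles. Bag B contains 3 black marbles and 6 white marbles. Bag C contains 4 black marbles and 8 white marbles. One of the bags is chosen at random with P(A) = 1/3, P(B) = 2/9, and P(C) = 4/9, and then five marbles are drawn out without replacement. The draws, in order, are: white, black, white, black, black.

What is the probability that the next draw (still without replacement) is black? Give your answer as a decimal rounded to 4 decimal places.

The likelihood of the observed sequence under each hypothesis: P(data | bag A) = (2/10)(8/9)(1/8)(7/7)(6/6) = 0.022222; P(data | bag B) = (6/9)(3/8)(5/7)(2/6)(1/5) = 0.011905; P(data | bag C) = (8/12)(4/11)(7/10)(3/9)(2/8) = 0.014141.
The prior-weighted likelihoods are 1/3 · 0.022222 = 0.0074074, 2/9 · 0.011905 = 0.0026455, 4/9 · 0.014141 = 0.0062851; these sum to 0.016338.
The posterior is then P(bag A | data) = 0.45339, P(bag B | data) = 0.16192, P(bag C | data) = 0.38469.
So P(black next | data) = Σ P(black next | H) P(H | data) = (1)(0.45339) + (0)(0.16192) + (1/7)(0.38469) = 0.50834.

0.5083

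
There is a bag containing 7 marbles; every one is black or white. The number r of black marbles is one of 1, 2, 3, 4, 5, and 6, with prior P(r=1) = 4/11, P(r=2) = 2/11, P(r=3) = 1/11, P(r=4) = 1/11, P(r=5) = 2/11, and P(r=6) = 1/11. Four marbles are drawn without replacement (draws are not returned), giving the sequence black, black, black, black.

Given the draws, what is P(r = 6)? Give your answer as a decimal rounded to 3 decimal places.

0.577

For each hypothesis, P(data | H) works out to: P(data | r = 1) = (1/7)(0/6) = 0; P(data | r = 2) = (2/7)(1/6)(0/5) = 0; P(data | r = 3) = (3/7)(2/6)(1/5)(0/4) = 0; P(data | r = 4) = (4/7)(3/6)(2/5)(1/4) = 1/35; P(data | r = 5) = (5/7)(4/6)(3/5)(2/4) = 1/7; P(data | r = 6) = (6/7)(5/6)(4/5)(3/4) = 3/7.
Weighting by the prior gives 4/11 · 0 = 0, 2/11 · 0 = 0, 1/11 · 0 = 0, 1/11 · 1/35 = 1/385, 2/11 · 1/7 = 2/77, 1/11 · 3/7 = 3/77; these sum to 26/385.
So P(r = 6 | data) = (3/77) / (26/385) = 15/26.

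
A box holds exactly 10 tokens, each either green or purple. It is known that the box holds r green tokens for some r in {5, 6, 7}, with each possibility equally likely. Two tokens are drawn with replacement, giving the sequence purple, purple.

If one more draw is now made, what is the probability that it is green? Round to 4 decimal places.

Compute the likelihood of the observed sequence for each case: P(data | r = 5) = (5/10)(5/10) = 1/4; P(data | r = 6) = (4/10)(4/10) = 4/25; P(data | r = 7) = (3/10)(3/10) = 9/100.
The prior-weighted likelihoods are 1/3 · 1/4 = 1/12, 1/3 · 4/25 = 4/75, 1/3 · 9/100 = 3/100; with total 1/6.
The posterior is then P(r = 5 | data) = 1/2, P(r = 6 | data) = 8/25, P(r = 7 | data) = 9/50.
Averaging over the posterior, P(green next | data) = (1/2)(1/2) + (3/5)(8/25) + (7/10)(9/50) = 71/125.

0.5680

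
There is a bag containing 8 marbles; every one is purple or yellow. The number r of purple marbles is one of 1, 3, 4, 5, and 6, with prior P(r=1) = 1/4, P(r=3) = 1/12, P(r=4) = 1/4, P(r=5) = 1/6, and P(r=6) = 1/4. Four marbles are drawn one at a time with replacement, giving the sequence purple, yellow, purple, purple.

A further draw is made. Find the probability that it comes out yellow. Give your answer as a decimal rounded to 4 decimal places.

0.3677

The likelihood of the observed sequence under each hypothesis: P(data | r = 1) = (1/8)(7/8)(1/8)(1/8) = 0.001709; P(data | r = 3) = (3/8)(5/8)(3/8)(3/8) = 0.032959; P(data | r = 4) = (4/8)(4/8)(4/8)(4/8) = 0.0625; P(data | r = 5) = (5/8)(3/8)(5/8)(5/8) = 0.091553; P(data | r = 6) = (6/8)(2/8)(6/8)(6/8) = 0.10547.
Weighting by the prior gives 1/4 · 0.001709 = 0.00042725, 1/12 · 0.032959 = 0.0027466, 1/4 · 0.0625 = 0.015625, 1/6 · 0.091553 = 0.015259, 1/4 · 0.10547 = 0.026367; these sum to 0.060425.
The posterior is then P(r = 1 | data) = 0.0070707, P(r = 3 | data) = 0.045455, P(r = 4 | data) = 0.25859, P(r = 5 | data) = 0.25253, P(r = 6 | data) = 0.43636.
The predictive probability is P(yellow next | data) = (7/8)(0.0070707) + (5/8)(0.045455) + (1/2)(0.25859) + (3/8)(0.25253) + (1/4)(0.43636) = 0.36768.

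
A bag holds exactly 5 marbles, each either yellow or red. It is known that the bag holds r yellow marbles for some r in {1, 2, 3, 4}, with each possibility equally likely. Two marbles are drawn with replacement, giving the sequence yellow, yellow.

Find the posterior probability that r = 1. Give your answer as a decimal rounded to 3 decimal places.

The likelihood of the observed sequence under each hypothesis: P(data | r = 1) = (1/5)(1/5) = 1/25; P(data | r = 2) = (2/5)(2/5) = 4/25; P(data | r = 3) = (3/5)(3/5) = 9/25; P(data | r = 4) = (4/5)(4/5) = 16/25.
Multiplying each by its prior: 1/4 · 1/25 = 1/100, 1/4 · 4/25 = 1/25, 1/4 · 9/25 = 9/100, 1/4 · 16/25 = 4/25; these sum to 3/10.
Hence P(r = 1 | data) = (1/100) / (3/10) = 1/30.

0.033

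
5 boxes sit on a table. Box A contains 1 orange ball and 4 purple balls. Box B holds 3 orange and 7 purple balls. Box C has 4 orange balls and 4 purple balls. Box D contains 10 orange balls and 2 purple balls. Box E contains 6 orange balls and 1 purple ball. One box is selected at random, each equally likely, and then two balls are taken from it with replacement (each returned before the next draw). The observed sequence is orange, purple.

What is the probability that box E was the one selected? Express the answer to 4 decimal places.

The likelihood of the observed sequence under each hypothesis: P(data | box A) = (1/5)(4/5) = 0.16; P(data | box B) = (3/10)(7/10) = 0.21; P(data | box C) = (4/8)(4/8) = 0.25; P(data | box D) = (10/12)(2/12) = 0.13889; P(data | box E) = (6/7)(1/7) = 0.12245.
Weighting by the prior gives 1/5 · 0.16 = 0.032, 1/5 · 0.21 = 0.042, 1/5 · 0.25 = 0.05, 1/5 · 0.13889 = 0.027778, 1/5 · 0.12245 = 0.02449; with total 0.17627.
Therefore the posterior P(box E | data) = (0.02449) / (0.17627) = 0.13894.

0.1389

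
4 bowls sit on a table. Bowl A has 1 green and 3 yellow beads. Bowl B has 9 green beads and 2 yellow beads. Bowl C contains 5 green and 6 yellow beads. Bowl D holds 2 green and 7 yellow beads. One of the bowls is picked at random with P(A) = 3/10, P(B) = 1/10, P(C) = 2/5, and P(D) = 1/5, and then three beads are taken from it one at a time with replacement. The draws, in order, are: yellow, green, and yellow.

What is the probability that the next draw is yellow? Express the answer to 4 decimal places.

0.6558

For each hypothesis, P(data | H) works out to: P(data | bowl A) = (3/4)(1/4)(3/4) = 0.14062; P(data | bowl B) = (2/11)(9/11)(2/11) = 0.027047; P(data | bowl C) = (6/11)(5/11)(6/11) = 0.13524; P(data | bowl D) = (7/9)(2/9)(7/9) = 0.13443.
Multiplying each by its prior: 3/10 · 0.14062 = 0.042188, 1/10 · 0.027047 = 0.0027047, 2/5 · 0.13524 = 0.054095, 1/5 · 0.13443 = 0.026886; summing to 0.12587.
The posterior is then P(bowl A | data) = 0.33516, P(bowl B | data) = 0.021488, P(bowl C | data) = 0.42976, P(bowl D | data) = 0.2136.
Averaging over the posterior, P(yellow next | data) = (3/4)(0.33516) + (2/11)(0.021488) + (6/11)(0.42976) + (7/9)(0.2136) = 0.65582.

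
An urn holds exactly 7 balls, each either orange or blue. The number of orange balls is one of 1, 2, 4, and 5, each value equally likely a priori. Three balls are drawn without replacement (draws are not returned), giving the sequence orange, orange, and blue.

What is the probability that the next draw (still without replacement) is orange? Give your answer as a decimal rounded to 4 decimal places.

Compute the likelihood of the observed sequence for each case: P(data | r = 1) = (1/7)(0/6) = 0; P(data | r = 2) = (2/7)(1/6)(5/5) = 1/21; P(data | r = 4) = (4/7)(3/6)(3/5) = 6/35; P(data | r = 5) = (5/7)(4/6)(2/5) = 4/21.
Weighting by the prior gives 1/4 · 0 = 0, 1/4 · 1/21 = 1/84, 1/4 · 6/35 = 3/70, 1/4 · 4/21 = 1/21; summing to 43/420.
The posterior is then P(r = 1 | data) = 0, P(r = 2 | data) = 5/43, P(r = 4 | data) = 18/43, P(r = 5 | data) = 20/43.
So P(orange next | data) = Σ P(orange next | H) P(H | data) = (0)(5/43) + (1/2)(18/43) + (3/4)(20/43) = 24/43.

0.5581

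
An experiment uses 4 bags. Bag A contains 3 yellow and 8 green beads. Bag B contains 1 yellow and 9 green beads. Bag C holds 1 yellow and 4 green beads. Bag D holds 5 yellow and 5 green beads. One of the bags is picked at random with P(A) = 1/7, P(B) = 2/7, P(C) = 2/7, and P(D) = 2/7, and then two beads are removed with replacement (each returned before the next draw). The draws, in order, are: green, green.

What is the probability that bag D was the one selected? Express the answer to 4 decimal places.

For each hypothesis, P(data | H) works out to: P(data | bag A) = (8/11)(8/11) = 0.52893; P(data | bag B) = (9/10)(9/10) = 0.81; P(data | bag C) = (4/5)(4/5) = 0.64; P(data | bag D) = (5/10)(5/10) = 0.25.
Multiplying each by its prior: 1/7 · 0.52893 = 0.075561, 2/7 · 0.81 = 0.23143, 2/7 · 0.64 = 0.18286, 2/7 · 0.25 = 0.071429; with total 0.56128.
So P(bag D | data) = (0.071429) / (0.56128) = 0.12726.

0.1273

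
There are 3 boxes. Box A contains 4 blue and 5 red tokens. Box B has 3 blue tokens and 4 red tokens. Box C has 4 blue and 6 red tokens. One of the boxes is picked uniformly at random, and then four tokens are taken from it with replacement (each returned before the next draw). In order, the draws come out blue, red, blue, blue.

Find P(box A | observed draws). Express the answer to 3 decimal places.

0.369

Compute the likelihood of the observed sequence for each case: P(data | box A) = (4/9)(5/9)(4/9)(4/9) = 0.048773; P(data | box B) = (3/7)(4/7)(3/7)(3/7) = 0.044981; P(data | box C) = (4/10)(6/10)(4/10)(4/10) = 0.0384.
Weighting by the prior gives 1/3 · 0.048773 = 0.016258, 1/3 · 0.044981 = 0.014994, 1/3 · 0.0384 = 0.0128; these sum to 0.044051.
So P(box A | data) = (0.016258) / (0.044051) = 0.36906.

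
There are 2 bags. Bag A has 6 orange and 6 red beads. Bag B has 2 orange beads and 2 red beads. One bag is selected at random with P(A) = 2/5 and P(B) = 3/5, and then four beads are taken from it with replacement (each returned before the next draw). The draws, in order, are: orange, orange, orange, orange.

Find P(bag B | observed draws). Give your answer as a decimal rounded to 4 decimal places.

0.6000

The likelihood of the observed sequence under each hypothesis: P(data | bag A) = (6/12)(6/12)(6/12)(6/12) = 1/16; P(data | bag B) = (2/4)(2/4)(2/4)(2/4) = 1/16.
Multiplying each by its prior: 2/5 · 1/16 = 1/40, 3/5 · 1/16 = 3/80; summing to 1/16.
Therefore the posterior P(bag B | data) = (3/80) / (1/16) = 3/5.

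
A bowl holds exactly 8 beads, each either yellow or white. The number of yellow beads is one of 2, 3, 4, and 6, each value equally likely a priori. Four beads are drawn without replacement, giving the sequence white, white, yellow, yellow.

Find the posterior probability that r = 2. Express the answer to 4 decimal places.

0.1563

For each hypothesis, P(data | H) works out to: P(data | r = 2) = (6/8)(5/7)(2/6)(1/5) = 1/28; P(data | r = 3) = (5/8)(4/7)(3/6)(2/5) = 1/14; P(data | r = 4) = (4/8)(3/7)(4/6)(3/5) = 3/35; P(data | r = 6) = (2/8)(1/7)(6/6)(5/5) = 1/28.
Multiplying each by its prior: 1/4 · 1/28 = 1/112, 1/4 · 1/14 = 1/56, 1/4 · 3/35 = 3/140, 1/4 · 1/28 = 1/112; summing to 2/35.
So P(r = 2 | data) = (1/112) / (2/35) = 5/32.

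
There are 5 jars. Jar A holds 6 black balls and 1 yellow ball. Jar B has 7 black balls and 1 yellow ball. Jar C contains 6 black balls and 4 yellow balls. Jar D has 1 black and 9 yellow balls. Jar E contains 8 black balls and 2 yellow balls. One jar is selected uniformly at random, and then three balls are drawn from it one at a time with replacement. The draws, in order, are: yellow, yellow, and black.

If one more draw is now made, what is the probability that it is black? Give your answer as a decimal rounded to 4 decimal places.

The likelihood of the observed sequence under each hypothesis: P(data | jar A) = (1/7)(1/7)(6/7) = 0.017493; P(data | jar B) = (1/8)(1/8)(7/8) = 0.013672; P(data | jar C) = (4/10)(4/10)(6/10) = 0.096; P(data | jar D) = (9/10)(9/10)(1/10) = 0.081; P(data | jar E) = (2/10)(2/10)(8/10) = 0.032.
The prior-weighted likelihoods are 1/5 · 0.017493 = 0.0034985, 1/5 · 0.013672 = 0.0027344, 1/5 · 0.096 = 0.0192, 1/5 · 0.081 = 0.0162, 1/5 · 0.032 = 0.0064; these sum to 0.048033.
The posterior is then P(jar A | data) = 0.072836, P(jar B | data) = 0.056927, P(jar C | data) = 0.39973, P(jar D | data) = 0.33727, P(jar E | data) = 0.13324.
Averaging over the posterior, P(black next | data) = (6/7)(0.072836) + (7/8)(0.056927) + (3/5)(0.39973) + (1/10)(0.33727) + (4/5)(0.13324) = 0.4924.

0.4924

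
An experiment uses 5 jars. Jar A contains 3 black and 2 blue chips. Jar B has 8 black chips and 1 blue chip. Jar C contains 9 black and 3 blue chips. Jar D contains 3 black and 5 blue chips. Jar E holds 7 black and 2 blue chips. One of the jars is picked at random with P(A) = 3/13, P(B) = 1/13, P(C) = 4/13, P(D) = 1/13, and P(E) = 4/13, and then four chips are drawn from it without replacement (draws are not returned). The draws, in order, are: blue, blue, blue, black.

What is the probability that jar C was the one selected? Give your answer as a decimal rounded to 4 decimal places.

0.1451

The likelihood of the observed sequence under each hypothesis: P(data | jar A) = (2/5)(1/4)(0/3) = 0; P(data | jar B) = (1/9)(0/8) = 0; P(data | jar C) = (3/12)(2/11)(1/10)(9/9) = 0.0045455; P(data | jar D) = (5/8)(4/7)(3/6)(3/5) = 0.10714; P(data | jar E) = (2/9)(1/8)(0/7) = 0.
Multiplying each by its prior: 3/13 · 0 = 0, 1/13 · 0 = 0, 4/13 · 0.0045455 = 0.0013986, 1/13 · 0.10714 = 0.0082418, 4/13 · 0 = 0; summing to 0.0096404.
By Bayes' rule, P(jar C | data) = (0.0013986) / (0.0096404) = 0.14508.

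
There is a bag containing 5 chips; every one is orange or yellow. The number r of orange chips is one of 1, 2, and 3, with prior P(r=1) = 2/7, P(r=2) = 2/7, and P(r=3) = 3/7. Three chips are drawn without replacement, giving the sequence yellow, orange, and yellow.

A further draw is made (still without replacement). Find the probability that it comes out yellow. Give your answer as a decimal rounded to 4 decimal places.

0.5455

The likelihood of the observed sequence under each hypothesis: P(data | r = 1) = (4/5)(1/4)(3/3) = 1/5; P(data | r = 2) = (3/5)(2/4)(2/3) = 1/5; P(data | r = 3) = (2/5)(3/4)(1/3) = 1/10.
The prior-weighted likelihoods are 2/7 · 1/5 = 2/35, 2/7 · 1/5 = 2/35, 3/7 · 1/10 = 3/70; with total 11/70.
The posterior is then P(r = 1 | data) = 4/11, P(r = 2 | data) = 4/11, P(r = 3 | data) = 3/11.
Averaging over the posterior, P(yellow next | data) = (1)(4/11) + (1/2)(4/11) + (0)(3/11) = 6/11.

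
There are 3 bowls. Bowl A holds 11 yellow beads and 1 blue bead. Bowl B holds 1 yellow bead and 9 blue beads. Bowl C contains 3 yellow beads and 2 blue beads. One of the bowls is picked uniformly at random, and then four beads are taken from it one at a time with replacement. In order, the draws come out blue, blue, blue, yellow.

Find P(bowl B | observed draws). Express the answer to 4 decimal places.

Under each hypothesis, the probability of the observed sequence is: P(data | bowl A) = (1/12)(1/12)(1/12)(11/12) = 0.00053048; P(data | bowl B) = (9/10)(9/10)(9/10)(1/10) = 0.0729; P(data | bowl C) = (2/5)(2/5)(2/5)(3/5) = 0.0384.
Weighting by the prior gives 1/3 · 0.00053048 = 0.00017683, 1/3 · 0.0729 = 0.0243, 1/3 · 0.0384 = 0.0128; summing to 0.037277.
By Bayes' rule, P(bowl B | data) = (0.0243) / (0.037277) = 0.65188.

0.6519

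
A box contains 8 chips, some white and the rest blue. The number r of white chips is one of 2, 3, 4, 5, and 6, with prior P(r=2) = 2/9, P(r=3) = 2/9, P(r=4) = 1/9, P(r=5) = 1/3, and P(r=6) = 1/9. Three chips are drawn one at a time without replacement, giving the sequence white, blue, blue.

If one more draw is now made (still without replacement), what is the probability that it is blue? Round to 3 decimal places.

Compute the likelihood of the observed sequence for each case: P(data | r = 2) = (2/8)(6/7)(5/6) = 5/28; P(data | r = 3) = (3/8)(5/7)(4/6) = 5/28; P(data | r = 4) = (4/8)(4/7)(3/6) = 1/7; P(data | r = 5) = (5/8)(3/7)(2/6) = 5/56; P(data | r = 6) = (6/8)(2/7)(1/6) = 1/28.
The prior-weighted likelihoods are 2/9 · 5/28 = 5/126, 2/9 · 5/28 = 5/126, 1/9 · 1/7 = 1/63, 1/3 · 5/56 = 5/168, 1/9 · 1/28 = 1/252; with total 65/504.
Normalising, the posterior is P(r = 2 | data) = 4/13, P(r = 3 | data) = 4/13, P(r = 4 | data) = 8/65, P(r = 5 | data) = 3/13, P(r = 6 | data) = 2/65.
Averaging over the posterior, P(blue next | data) = (4/5)(4/13) + (3/5)(4/13) + (2/5)(8/65) + (1/5)(3/13) + (0)(2/65) = 171/325.

0.526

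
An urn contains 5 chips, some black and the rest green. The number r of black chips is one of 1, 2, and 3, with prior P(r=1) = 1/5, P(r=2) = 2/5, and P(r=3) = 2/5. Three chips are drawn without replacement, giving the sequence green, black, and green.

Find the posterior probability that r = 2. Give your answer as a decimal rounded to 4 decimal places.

For each hypothesis, P(data | H) works out to: P(data | r = 1) = (4/5)(1/4)(3/3) = 1/5; P(data | r = 2) = (3/5)(2/4)(2/3) = 1/5; P(data | r = 3) = (2/5)(3/4)(1/3) = 1/10.
Multiplying each by its prior: 1/5 · 1/5 = 1/25, 2/5 · 1/5 = 2/25, 2/5 · 1/10 = 1/25; these sum to 4/25.
By Bayes' rule, P(r = 2 | data) = (2/25) / (4/25) = 1/2.

0.5000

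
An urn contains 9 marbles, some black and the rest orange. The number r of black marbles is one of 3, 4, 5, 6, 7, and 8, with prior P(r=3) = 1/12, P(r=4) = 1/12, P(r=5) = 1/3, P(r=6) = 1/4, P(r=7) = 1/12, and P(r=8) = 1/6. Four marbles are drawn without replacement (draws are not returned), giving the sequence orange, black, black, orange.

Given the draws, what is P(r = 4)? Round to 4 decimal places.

The likelihood of the observed sequence under each hypothesis: P(data | r = 3) = (6/9)(3/8)(2/7)(5/6) = 0.059524; P(data | r = 4) = (5/9)(4/8)(3/7)(4/6) = 0.079365; P(data | r = 5) = (4/9)(5/8)(4/7)(3/6) = 0.079365; P(data | r = 6) = (3/9)(6/8)(5/7)(2/6) = 0.059524; P(data | r = 7) = (2/9)(7/8)(6/7)(1/6) = 0.027778; P(data | r = 8) = (1/9)(8/8)(7/7)(0/6) = 0.
Multiplying each by its prior: 1/12 · 0.059524 = 0.0049603, 1/12 · 0.079365 = 0.0066138, 1/3 · 0.079365 = 0.026455, 1/4 · 0.059524 = 0.014881, 1/12 · 0.027778 = 0.0023148, 1/6 · 0 = 0; these sum to 0.055225.
By Bayes' rule, P(r = 4 | data) = (0.0066138) / (0.055225) = 0.11976.

0.1198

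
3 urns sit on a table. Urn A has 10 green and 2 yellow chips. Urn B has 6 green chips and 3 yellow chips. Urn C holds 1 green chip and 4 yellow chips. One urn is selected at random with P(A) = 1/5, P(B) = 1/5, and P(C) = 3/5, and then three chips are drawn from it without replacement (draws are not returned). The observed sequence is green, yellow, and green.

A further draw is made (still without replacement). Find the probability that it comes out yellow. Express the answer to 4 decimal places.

0.2371

Under each hypothesis, the probability of the observed sequence is: P(data | urn A) = (10/12)(2/11)(9/10) = 0.13636; P(data | urn B) = (6/9)(3/8)(5/7) = 0.17857; P(data | urn C) = (1/5)(4/4)(0/3) = 0.
The prior-weighted likelihoods are 1/5 · 0.13636 = 0.027273, 1/5 · 0.17857 = 0.035714, 3/5 · 0 = 0; these sum to 0.062987.
Normalising, the posterior is P(urn A | data) = 0.43299, P(urn B | data) = 0.56701, P(urn C | data) = 0.
So P(yellow next | data) = Σ P(yellow next | H) P(H | data) = (1/9)(0.43299) + (1/3)(0.56701) = 0.23711.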